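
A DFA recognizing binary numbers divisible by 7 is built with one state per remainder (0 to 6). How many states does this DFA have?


Divisibility by 7 is tracked via the remainder mod 7: 0, 1, ..., 6
The construction assigns one state to each remainder
Number of remainders = 7

7


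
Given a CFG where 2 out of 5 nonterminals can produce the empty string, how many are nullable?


Nonterminals: {S, A, B, C, D}
A nonterminal is nullable if it can derive epsilon
Counting nullable nonterminals: 2
Total nullable = 2

2


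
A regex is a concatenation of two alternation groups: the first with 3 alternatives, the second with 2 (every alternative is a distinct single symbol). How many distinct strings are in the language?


First group: 3 alternatives
Second group: 2 alternatives
Concatenation: each choice from group 1 pairs with each from group 2
Total = 3 x 2 = 6

6


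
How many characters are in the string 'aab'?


String: 'aab'
Counting characters:
  'a' appears 2 time(s)
  'b' appears 1 time(s)
Total length = 2 + 1 = 3

3


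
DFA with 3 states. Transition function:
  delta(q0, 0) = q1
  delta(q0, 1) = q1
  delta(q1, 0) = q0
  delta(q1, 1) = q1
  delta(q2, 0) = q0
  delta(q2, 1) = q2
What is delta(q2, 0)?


Looking up transition function:
delta(q2, 0) in the table
Row: q2, Column: 0
Result: q0

q0


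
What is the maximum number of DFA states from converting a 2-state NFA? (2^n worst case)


NFA has 2 states
Subset construction: each DFA state = subset of NFA states
Maximum subsets = 2^2
2^2 = 4

4


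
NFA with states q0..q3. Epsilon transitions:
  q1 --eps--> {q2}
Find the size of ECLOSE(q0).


Starting from q0
Initialize closure = {q0}
q0 has no outgoing epsilon transitions -> nothing to add
Final closure: {q0}
Size = 1

1


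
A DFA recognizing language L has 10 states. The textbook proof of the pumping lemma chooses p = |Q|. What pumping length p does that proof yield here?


Pumping lemma for regular languages (standard proof):
Take p = |Q|, the number of DFA states.
Any string of length >= |Q| passes through |Q|+1 states while reading its first |Q| symbols,
so by pigeonhole some state repeats, giving the loop that can be pumped.
Here |Q| = 10
Therefore the proof uses p = 10

10


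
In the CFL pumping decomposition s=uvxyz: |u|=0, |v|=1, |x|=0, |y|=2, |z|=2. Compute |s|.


|s| = |u| + |v| + |x| + |y| + |z|
= 0 + 1 + 0 + 2 + 2
= 1 + 0 + 4
= 1 + 4
= 5

5


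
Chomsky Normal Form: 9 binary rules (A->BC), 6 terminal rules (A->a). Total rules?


CNF allows two rule forms:
  A -> BC (binary): 9 rules
  A -> a (terminal): 6 rules
Total = 9 + 6 = 15

15


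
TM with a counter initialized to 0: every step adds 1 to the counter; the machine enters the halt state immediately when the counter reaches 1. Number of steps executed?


Counter starts at 0. Counting sequence:
  Step 1: counter = 1
Counter reached 1 -> halt
Total steps = 1

1


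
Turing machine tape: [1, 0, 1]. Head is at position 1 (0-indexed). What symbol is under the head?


Tape: [1, 0, 1]
Positions: 0 1 2
Values:    1 0 1
Head at position 1
tape[1] = 0

0


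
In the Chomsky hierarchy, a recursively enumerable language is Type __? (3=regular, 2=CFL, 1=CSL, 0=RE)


Chomsky hierarchy levels:
  Type 3: Regular (DFA/NFA/regex)
  Type 2: Context-free (PDA)
  Type 1: Context-sensitive
  Type 0: Recursively enumerable (TM)
'recursively enumerable' corresponds to Type 0

0


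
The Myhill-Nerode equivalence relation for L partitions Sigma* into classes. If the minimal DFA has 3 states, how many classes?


Myhill-Nerode theorem:
Number of equivalence classes = number of states in minimal DFA
Minimal DFA states = 3
Therefore equivalence classes = 3

3


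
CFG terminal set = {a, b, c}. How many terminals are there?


Terminal symbols: a, b, c
Counting each: a (#1), b (#2), c (#3)
Total = 3

3


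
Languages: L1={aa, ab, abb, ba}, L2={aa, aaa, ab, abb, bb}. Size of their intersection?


L1 = {aa, ab, abb, ba}
L2 = {aa, aaa, ab, abb, bb}
Checking each string in L1 against L2:
  'aa': in L2? Yes
  'ab': in L2? Yes
  'abb': in L2? Yes
  'ba': in L2? No
Intersection = {aa, ab, abb}
|L1 ∩ L2| = 3

3


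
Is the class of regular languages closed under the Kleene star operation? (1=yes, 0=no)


Regular languages are closed under:
- Union (DFA product construction)
- Intersection (DFA product construction)
- Complement (swap accept/reject states)
- Concatenation (NFA construction)
- Kleene star (NFA construction)
Kleene star is in this list
Therefore: closed

1


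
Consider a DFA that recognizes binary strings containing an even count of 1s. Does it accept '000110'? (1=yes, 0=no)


DFA has 2 states: q_even (start, accept=yes) and q_odd
Processing string '000110' character by character:
  Position 0: read '0', 1-count=0 -> q_even (no change)
  Position 1: read '0', 1-count=0 -> q_even (no change)
  Position 2: read '0', 1-count=0 -> q_even (no change)
  Position 3: read '1', 1-count=1 -> q_odd
  Position 4: read '1', 1-count=2 -> q_even
  Position 5: read '0', 1-count=2 -> q_even (no change)
Final state: q_even, total 1s = 2 (even); the DFA requires an even count -> accept

1


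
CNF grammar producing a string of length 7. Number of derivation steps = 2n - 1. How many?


Chomsky Normal Form derivation:
String length n = 7
Each step either:
  - Splits a nonterminal into two (n-1 such steps)
  - Converts a nonterminal to terminal (n such steps)
Total = (n-1) + n = 2n - 1
= 2(7) - 1
= 14 - 1
= 13

13


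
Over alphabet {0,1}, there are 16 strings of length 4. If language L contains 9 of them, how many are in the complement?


Alphabet: {0,1}
String length: 4
Total strings of length 4 = 2^4 = 16
Strings in L = 9
Complement = total - |L|
= 16 - 9
= 7

7


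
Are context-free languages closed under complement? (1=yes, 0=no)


CFL closure properties:
  Closed under: union, concatenation, Kleene star
  NOT closed under: intersection, complement
Operation 'complement' is in not-closed list -> No (not closed)

0


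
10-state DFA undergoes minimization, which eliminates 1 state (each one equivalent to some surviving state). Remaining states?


Original DFA: 10 states
Redundant states removed: 1
Minimized states = original - removed
= 10 - 1
= 9

9


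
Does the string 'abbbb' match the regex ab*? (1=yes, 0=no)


Pattern: ab*
String: 'abbbb'
Pattern requires: exactly one 'a' followed by zero or more 'b's
First char is 'a' -> OK
Rest 'bbbb': all b's? Yes
Result: 1

1


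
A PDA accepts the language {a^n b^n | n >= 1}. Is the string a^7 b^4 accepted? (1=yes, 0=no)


Language requires equal numbers of a's and b's
PDA pushes for each 'a', pops for each 'b'
Number of a's = 7
Number of b's = 4
7 != 4 -> Reject

0


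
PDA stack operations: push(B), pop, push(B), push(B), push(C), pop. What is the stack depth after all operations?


Tracing stack operations:
  push(B) -> stack = [B], depth=1
  pop -> removed B, stack = [], depth=0
  push(B) -> stack = [B], depth=1
  push(B) -> stack = [B,B], depth=2
  push(C) -> stack = [B,B,C], depth=3
  pop -> removed C, stack = [B,B], depth=2
Final depth = 2

2


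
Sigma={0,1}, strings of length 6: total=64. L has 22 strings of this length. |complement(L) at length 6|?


Alphabet: {0,1}
String length: 6
Total strings of length 6 = 2^6 = 64
Strings in L = 22
Complement = total - |L|
= 64 - 22
= 42

42


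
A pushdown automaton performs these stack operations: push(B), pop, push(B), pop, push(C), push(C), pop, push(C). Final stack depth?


Tracing stack operations:
  push(B) -> stack = [B], depth=1
  pop -> removed B, stack = [], depth=0
  push(B) -> stack = [B], depth=1
  pop -> removed B, stack = [], depth=0
  push(C) -> stack = [C], depth=1
  push(C) -> stack = [C,C], depth=2
  pop -> removed C, stack = [C], depth=1
  push(C) -> stack = [C,C], depth=2
Final depth = 2

2


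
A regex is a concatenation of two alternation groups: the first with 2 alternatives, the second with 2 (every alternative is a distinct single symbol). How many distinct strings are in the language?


First group: 2 alternatives
Second group: 2 alternatives
Concatenation: each choice from group 1 pairs with each from group 2
Total = 2 x 2 = 4

4


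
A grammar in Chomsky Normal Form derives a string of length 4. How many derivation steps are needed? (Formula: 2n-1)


Chomsky Normal Form derivation:
String length n = 4
Each step either:
  - Splits a nonterminal into two (n-1 such steps)
  - Converts a nonterminal to terminal (n such steps)
Total = (n-1) + n = 2n - 1
= 2(4) - 1
= 8 - 1
= 7

7


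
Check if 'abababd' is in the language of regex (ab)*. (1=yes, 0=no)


Pattern: (ab)*
String: 'abababd'
Pattern requires: zero or more repetitions of 'ab'
Length 7 is odd -> cannot be (ab)* -> no match
Result: 0

0


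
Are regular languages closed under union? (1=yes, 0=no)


Regular languages are closed under all standard operations:
- Union: Yes (product construction)
- Intersection: Yes (product construction)
- Complement: Yes (swap accept/reject)
- Concatenation: Yes (NFA construction)
Operation: union -> Closed

1


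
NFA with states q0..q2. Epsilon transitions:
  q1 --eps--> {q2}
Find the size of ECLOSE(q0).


Starting from q0
Initialize closure = {q0}
q0 has no outgoing epsilon transitions -> nothing to add
Final closure: {q0}
Size = 1

1


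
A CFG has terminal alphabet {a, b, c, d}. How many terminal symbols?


Terminal symbols: a, b, c, d
Counting each: a (#1), b (#2), c (#3), d (#4)
Total = 4

4


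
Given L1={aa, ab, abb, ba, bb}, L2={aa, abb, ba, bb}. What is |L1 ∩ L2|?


L1 = {aa, ab, abb, ba, bb}
L2 = {aa, abb, ba, bb}
Checking each string in L1 against L2:
  'aa': in L2? Yes
  'ab': in L2? No
  'abb': in L2? Yes
  'ba': in L2? Yes
  'bb': in L2? Yes
Intersection = {aa, abb, ba, bb}
|L1 ∩ L2| = 4

4


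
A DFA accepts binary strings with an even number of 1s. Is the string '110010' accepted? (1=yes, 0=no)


DFA has 2 states: q_even (start, accept=yes) and q_odd
Processing string '110010' character by character:
  Position 0: read '1', 1-count=1 -> q_odd
  Position 1: read '1', 1-count=2 -> q_even
  Position 2: read '0', 1-count=2 -> q_even (no change)
  Position 3: read '0', 1-count=2 -> q_even (no change)
  Position 4: read '1', 1-count=3 -> q_odd
  Position 5: read '0', 1-count=3 -> q_odd (no change)
Final state: q_odd, total 1s = 3 (odd); the DFA requires an even count -> reject

0


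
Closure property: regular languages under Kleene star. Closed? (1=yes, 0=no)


Regular languages are closed under:
- Union (DFA product construction)
- Intersection (DFA product construction)
- Complement (swap accept/reject states)
- Concatenation (NFA construction)
- Kleene star (NFA construction)
Kleene star is in this list
Therefore: closed

1


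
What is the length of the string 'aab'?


String: 'aab'
Counting characters:
  'a' appears 2 time(s)
  'b' appears 1 time(s)
Total length = 2 + 1 = 3

3


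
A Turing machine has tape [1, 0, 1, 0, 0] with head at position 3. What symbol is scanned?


Tape: [1, 0, 1, 0, 0]
Positions: 0 1 2 3 4
Values:    1 0 1 0 0
Head at position 3
tape[3] = 0

0


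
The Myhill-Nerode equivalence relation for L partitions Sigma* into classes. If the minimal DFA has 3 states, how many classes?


Myhill-Nerode theorem:
Number of equivalence classes = number of states in minimal DFA
Minimal DFA states = 3
Therefore equivalence classes = 3

3


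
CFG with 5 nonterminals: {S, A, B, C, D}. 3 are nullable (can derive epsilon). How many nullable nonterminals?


Nonterminals: {S, A, B, C, D}
A nonterminal is nullable if it can derive epsilon
Counting nullable nonterminals: 3
Total nullable = 3

3


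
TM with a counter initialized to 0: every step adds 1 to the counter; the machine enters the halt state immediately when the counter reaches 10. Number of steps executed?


Counter starts at 0. Counting sequence:
  Step 1: counter = 1
  Step 2: counter = 2
  Step 3: counter = 3
  Step 4: counter = 4
  Step 5: counter = 5
  Step 6: counter = 6
  ...
  Step 10: counter = 10
Counter reached 10 -> halt
Total steps = 10

10


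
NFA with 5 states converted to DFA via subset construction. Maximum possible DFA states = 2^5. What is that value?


NFA has 5 states
Subset construction: each DFA state = subset of NFA states
Maximum subsets = 2^5
2^5 = 32

32


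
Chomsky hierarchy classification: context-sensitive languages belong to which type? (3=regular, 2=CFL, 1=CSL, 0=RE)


Chomsky hierarchy levels:
  Type 3: Regular (DFA/NFA/regex)
  Type 2: Context-free (PDA)
  Type 1: Context-sensitive
  Type 0: Recursively enumerable (TM)
'context-sensitive' corresponds to Type 1

1


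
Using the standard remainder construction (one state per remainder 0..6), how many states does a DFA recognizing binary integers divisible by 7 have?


Divisibility by 7 is tracked via the remainder mod 7: 0, 1, ..., 6
The construction assigns one state to each remainder
Number of remainders = 7

7


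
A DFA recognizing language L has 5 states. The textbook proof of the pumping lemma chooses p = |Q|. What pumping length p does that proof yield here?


Pumping lemma for regular languages (standard proof):
Take p = |Q|, the number of DFA states.
Any string of length >= |Q| passes through |Q|+1 states while reading its first |Q| symbols,
so by pigeonhole some state repeats, giving the loop that can be pumped.
Here |Q| = 5
Therefore the proof uses p = 5

5


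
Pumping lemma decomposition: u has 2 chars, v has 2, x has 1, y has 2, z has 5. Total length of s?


|s| = |u| + |v| + |x| + |y| + |z|
= 2 + 2 + 1 + 2 + 5
= 4 + 1 + 7
= 5 + 7
= 12

12


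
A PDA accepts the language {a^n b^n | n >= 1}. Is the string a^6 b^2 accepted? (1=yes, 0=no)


Language requires equal numbers of a's and b's
PDA pushes for each 'a', pops for each 'b'
Number of a's = 6
Number of b's = 2
6 != 2 -> Reject

0


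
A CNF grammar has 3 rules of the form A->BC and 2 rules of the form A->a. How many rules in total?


CNF allows two rule forms:
  A -> BC (binary): 3 rules
  A -> a (terminal): 2 rules
Total = 3 + 2 = 5

5


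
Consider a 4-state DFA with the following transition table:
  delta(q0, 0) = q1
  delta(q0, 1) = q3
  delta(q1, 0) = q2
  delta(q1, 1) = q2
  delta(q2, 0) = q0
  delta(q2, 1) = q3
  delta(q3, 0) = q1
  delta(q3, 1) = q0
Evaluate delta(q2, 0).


Looking up transition function:
delta(q2, 0) in the table
Row: q2, Column: 0
Result: q0

q0


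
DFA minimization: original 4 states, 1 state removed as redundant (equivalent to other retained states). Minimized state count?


Original DFA: 4 states
Redundant states removed: 1
Minimized states = original - removed
= 4 - 1
= 3

3


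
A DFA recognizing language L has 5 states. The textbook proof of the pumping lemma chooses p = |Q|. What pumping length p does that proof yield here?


Pumping lemma for regular languages (standard proof):
Take p = |Q|, the number of DFA states.
Any string of length >= |Q| passes through |Q|+1 states while reading its first |Q| symbols,
so by pigeonhole some state repeats, giving the loop that can be pumped.
Here |Q| = 5
Therefore the proof uses p = 5

5


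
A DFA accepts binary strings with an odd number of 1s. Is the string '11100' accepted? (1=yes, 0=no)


DFA has 2 states: q_even (start, accept=no) and q_odd
Processing string '11100' character by character:
  Position 0: read '1', 1-count=1 -> q_odd
  Position 1: read '1', 1-count=2 -> q_even
  Position 2: read '1', 1-count=3 -> q_odd
  Position 3: read '0', 1-count=3 -> q_odd (no change)
  Position 4: read '0', 1-count=3 -> q_odd (no change)
Final state: q_odd, total 1s = 3 (odd); the DFA requires an odd count -> accept

1


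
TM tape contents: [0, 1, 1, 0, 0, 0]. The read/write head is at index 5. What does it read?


Tape: [0, 1, 1, 0, 0, 0]
Positions: 0 1 2 3 4 5
Values:    0 1 1 0 0 0
Head at position 5
tape[5] = 0

0


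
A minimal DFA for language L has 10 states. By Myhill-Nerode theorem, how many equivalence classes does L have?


Myhill-Nerode theorem:
Number of equivalence classes = number of states in minimal DFA
Minimal DFA states = 10
Therefore equivalence classes = 10

10


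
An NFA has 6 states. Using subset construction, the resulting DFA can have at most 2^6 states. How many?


NFA has 6 states
Subset construction: each DFA state = subset of NFA states
Maximum subsets = 2^6
2^6 = 64

64


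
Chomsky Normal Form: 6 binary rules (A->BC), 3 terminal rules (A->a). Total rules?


CNF allows two rule forms:
  A -> BC (binary): 6 rules
  A -> a (terminal): 3 rules
Total = 6 + 3 = 9

9


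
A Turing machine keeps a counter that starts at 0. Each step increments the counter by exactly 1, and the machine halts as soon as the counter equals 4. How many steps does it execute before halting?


Counter starts at 0. Counting sequence:
  Step 1: counter = 1
  Step 2: counter = 2
  Step 3: counter = 3
  Step 4: counter = 4
Counter reached 4 -> halt
Total steps = 4

4


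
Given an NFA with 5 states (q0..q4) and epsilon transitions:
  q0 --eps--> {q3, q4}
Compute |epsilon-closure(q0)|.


Starting from q0
Initialize closure = {q0}
Follow epsilon from q0 -> add q3
Follow epsilon from q0 -> add q4
Final closure: {q0, q3, q4}
Size = 3

3


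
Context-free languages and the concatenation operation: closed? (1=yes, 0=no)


CFL closure properties:
  Closed under: union, concatenation, Kleene star
  NOT closed under: intersection, complement
Operation 'concatenation' is in closed list -> Yes (closed)

1


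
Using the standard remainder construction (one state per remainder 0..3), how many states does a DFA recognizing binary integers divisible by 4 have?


Divisibility by 4 is tracked via the remainder mod 4: 0, 1, ..., 3
The construction assigns one state to each remainder
Number of remainders = 4

4


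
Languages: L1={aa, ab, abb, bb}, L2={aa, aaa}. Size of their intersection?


L1 = {aa, ab, abb, bb}
L2 = {aa, aaa}
Checking each string in L1 against L2:
  'aa': in L2? Yes
  'ab': in L2? No
  'abb': in L2? No
  'bb': in L2? No
Intersection = {aa}
|L1 ∩ L2| = 1

1


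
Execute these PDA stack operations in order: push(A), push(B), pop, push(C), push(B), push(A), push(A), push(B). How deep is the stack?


Tracing stack operations:
  push(A) -> stack = [A], depth=1
  push(B) -> stack = [A,B], depth=2
  pop -> removed B, stack = [A], depth=1
  push(C) -> stack = [A,C], depth=2
  push(B) -> stack = [A,C,B], depth=3
  push(A) -> stack = [A,C,B,A], depth=4
  push(A) -> stack = [A,C,B,A,A], depth=5
  push(B) -> stack = [A,C,B,A,A,B], depth=6
Final depth = 6

6


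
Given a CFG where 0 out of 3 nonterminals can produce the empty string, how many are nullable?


Nonterminals: {S, A, B}
A nonterminal is nullable if it can derive epsilon
Counting nullable nonterminals: 0
Total nullable = 0

0


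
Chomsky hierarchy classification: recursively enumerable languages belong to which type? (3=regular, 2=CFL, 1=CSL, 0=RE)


Chomsky hierarchy levels:
  Type 3: Regular (DFA/NFA/regex)
  Type 2: Context-free (PDA)
  Type 1: Context-sensitive
  Type 0: Recursively enumerable (TM)
'recursively enumerable' corresponds to Type 0

0


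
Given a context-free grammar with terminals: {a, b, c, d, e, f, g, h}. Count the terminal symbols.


Terminal symbols: a, b, c, d, e, f, g, h
Counting each: a (#1), b (#2), c (#3), d (#4), e (#5), f (#6), g (#7), h (#8)
Total = 8

8


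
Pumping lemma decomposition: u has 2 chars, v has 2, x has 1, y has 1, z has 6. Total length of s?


|s| = |u| + |v| + |x| + |y| + |z|
= 2 + 2 + 1 + 1 + 6
= 4 + 1 + 7
= 5 + 7
= 12

12


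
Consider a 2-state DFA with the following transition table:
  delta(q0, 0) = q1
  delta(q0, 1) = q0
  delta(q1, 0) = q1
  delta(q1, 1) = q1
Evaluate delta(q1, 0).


Looking up transition function:
delta(q1, 0) in the table
Row: q1, Column: 0
Result: q1

q1


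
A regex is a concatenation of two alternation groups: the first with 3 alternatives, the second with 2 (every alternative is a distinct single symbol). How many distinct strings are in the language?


First group: 3 alternatives
Second group: 2 alternatives
Concatenation: each choice from group 1 pairs with each from group 2
Total = 3 x 2 = 6

6


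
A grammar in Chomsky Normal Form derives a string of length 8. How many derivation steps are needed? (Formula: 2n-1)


Chomsky Normal Form derivation:
String length n = 8
Each step either:
  - Splits a nonterminal into two (n-1 such steps)
  - Converts a nonterminal to terminal (n such steps)
Total = (n-1) + n = 2n - 1
= 2(8) - 1
= 16 - 1
= 15

15


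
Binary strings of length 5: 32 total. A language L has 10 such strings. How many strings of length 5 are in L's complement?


Alphabet: {0,1}
String length: 5
Total strings of length 5 = 2^5 = 32
Strings in L = 10
Complement = total - |L|
= 32 - 10
= 22

22


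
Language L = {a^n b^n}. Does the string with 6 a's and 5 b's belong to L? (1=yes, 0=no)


Language requires equal numbers of a's and b's
PDA pushes for each 'a', pops for each 'b'
Number of a's = 6
Number of b's = 5
6 != 5 -> Reject

0


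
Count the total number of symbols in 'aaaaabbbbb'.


String: 'aaaaabbbbb'
Counting characters:
  'a' appears 5 time(s)
  'b' appears 5 time(s)
Total length = 5 + 5 = 10

10


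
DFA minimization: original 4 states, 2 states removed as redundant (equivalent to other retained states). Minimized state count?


Original DFA: 4 states
Redundant states removed: 2
Minimized states = original - removed
= 4 - 2
= 2

2


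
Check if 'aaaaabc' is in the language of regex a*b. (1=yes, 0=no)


Pattern: a*b
String: 'aaaaabc'
Pattern requires: zero or more 'a's followed by exactly one 'b'
Found 5 leading 'a's
Remaining: 'bc'
Remaining is not 'b' -> no match
Result: 0

0


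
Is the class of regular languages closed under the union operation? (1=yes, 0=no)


Regular languages are closed under:
- Union (DFA product construction)
- Intersection (DFA product construction)
- Complement (swap accept/reject states)
- Concatenation (NFA construction)
- Kleene star (NFA construction)
union is in this list
Therefore: closed

1


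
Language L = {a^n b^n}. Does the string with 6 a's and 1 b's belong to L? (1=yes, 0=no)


Language requires equal numbers of a's and b's
PDA pushes for each 'a', pops for each 'b'
Number of a's = 6
Number of b's = 1
6 != 1 -> Reject

0


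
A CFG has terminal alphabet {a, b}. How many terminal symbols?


Terminal symbols: a, b
Counting each: a (#1), b (#2)
Total = 2

2


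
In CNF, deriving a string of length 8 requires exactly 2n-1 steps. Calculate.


Chomsky Normal Form derivation:
String length n = 8
Each step either:
  - Splits a nonterminal into two (n-1 such steps)
  - Converts a nonterminal to terminal (n such steps)
Total = (n-1) + n = 2n - 1
= 2(8) - 1
= 16 - 1
= 15

15


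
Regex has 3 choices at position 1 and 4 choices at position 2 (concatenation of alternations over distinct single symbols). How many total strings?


First group: 3 alternatives
Second group: 4 alternatives
Concatenation: each choice from group 1 pairs with each from group 2
Total = 3 x 4 = 12

12


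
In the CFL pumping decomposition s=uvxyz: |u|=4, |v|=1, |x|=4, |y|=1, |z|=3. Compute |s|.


|s| = |u| + |v| + |x| + |y| + |z|
= 4 + 1 + 4 + 1 + 3
= 5 + 4 + 4
= 9 + 4
= 13

13


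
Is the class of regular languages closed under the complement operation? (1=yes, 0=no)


Regular languages are closed under:
- Union (DFA product construction)
- Intersection (DFA product construction)
- Complement (swap accept/reject states)
- Concatenation (NFA construction)
- Kleene star (NFA construction)
complement is in this list
Therefore: closed

1


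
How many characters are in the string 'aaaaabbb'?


String: 'aaaaabbb'
Counting characters:
  'a' appears 5 time(s)
  'b' appears 3 time(s)
Total length = 5 + 3 = 8

8


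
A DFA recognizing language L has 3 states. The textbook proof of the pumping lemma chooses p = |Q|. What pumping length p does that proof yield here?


Pumping lemma for regular languages (standard proof):
Take p = |Q|, the number of DFA states.
Any string of length >= |Q| passes through |Q|+1 states while reading its first |Q| symbols,
so by pigeonhole some state repeats, giving the loop that can be pumped.
Here |Q| = 3
Therefore the proof uses p = 3

3


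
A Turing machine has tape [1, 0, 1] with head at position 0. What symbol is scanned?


Tape: [1, 0, 1]
Positions: 0 1 2
Values:    1 0 1
Head at position 0
tape[0] = 1

1


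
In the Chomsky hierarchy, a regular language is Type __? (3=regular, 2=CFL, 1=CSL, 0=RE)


Chomsky hierarchy levels:
  Type 3: Regular (DFA/NFA/regex)
  Type 2: Context-free (PDA)
  Type 1: Context-sensitive
  Type 0: Recursively enumerable (TM)
'regular' corresponds to Type 3

3


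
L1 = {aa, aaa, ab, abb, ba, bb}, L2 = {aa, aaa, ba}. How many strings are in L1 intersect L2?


L1 = {aa, aaa, ab, abb, ba, bb}
L2 = {aa, aaa, ba}
Checking each string in L1 against L2:
  'aa': in L2? Yes
  'aaa': in L2? Yes
  'ab': in L2? No
  'abb': in L2? No
  'ba': in L2? Yes
  'bb': in L2? No
Intersection = {aa, aaa, ba}
|L1 ∩ L2| = 3

3


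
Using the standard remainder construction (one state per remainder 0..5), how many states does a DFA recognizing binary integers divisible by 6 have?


Divisibility by 6 is tracked via the remainder mod 6: 0, 1, ..., 5
The construction assigns one state to each remainder
Number of remainders = 6

6


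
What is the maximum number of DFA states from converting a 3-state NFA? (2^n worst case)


NFA has 3 states
Subset construction: each DFA state = subset of NFA states
Maximum subsets = 2^3
2^3 = 8

8


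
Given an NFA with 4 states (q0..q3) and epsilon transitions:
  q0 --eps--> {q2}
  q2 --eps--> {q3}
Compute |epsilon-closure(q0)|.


Starting from q0
Initialize closure = {q0}
Follow epsilon from q0 -> add q2
Follow epsilon from q2 -> add q3
Final closure: {q0, q2, q3}
Size = 3

3


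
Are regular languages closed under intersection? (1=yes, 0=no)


Regular languages are closed under all standard operations:
- Union: Yes (product construction)
- Intersection: Yes (product construction)
- Complement: Yes (swap accept/reject)
- Concatenation: Yes (NFA construction)
Operation: intersection -> Closed

1


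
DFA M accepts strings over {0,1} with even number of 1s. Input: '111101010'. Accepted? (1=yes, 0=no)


DFA has 2 states: q_even (start, accept=yes) and q_odd
Processing string '111101010' character by character:
  Position 0: read '1', 1-count=1 -> q_odd
  Position 1: read '1', 1-count=2 -> q_even
  Position 2: read '1', 1-count=3 -> q_odd
  Position 3: read '1', 1-count=4 -> q_even
  Position 4: read '0', 1-count=4 -> q_even (no change)
  Position 5: read '1', 1-count=5 -> q_odd
  Position 6: read '0', 1-count=5 -> q_odd (no change)
  Position 7: read '1', 1-count=6 -> q_even
  Position 8: read '0', 1-count=6 -> q_even (no change)
Final state: q_even, total 1s = 6 (even); the DFA requires an even count -> accept

1


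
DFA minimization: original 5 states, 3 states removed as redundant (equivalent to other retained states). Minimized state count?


Original DFA: 5 states
Redundant states removed: 3
Minimized states = original - removed
= 5 - 3
= 2

2


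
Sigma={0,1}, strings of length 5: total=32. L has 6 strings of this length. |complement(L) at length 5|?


Alphabet: {0,1}
String length: 5
Total strings of length 5 = 2^5 = 32
Strings in L = 6
Complement = total - |L|
= 32 - 6
= 26

26


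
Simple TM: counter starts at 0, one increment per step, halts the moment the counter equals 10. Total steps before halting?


Counter starts at 0. Counting sequence:
  Step 1: counter = 1
  Step 2: counter = 2
  Step 3: counter = 3
  Step 4: counter = 4
  Step 5: counter = 5
  Step 6: counter = 6
  ...
  Step 10: counter = 10
Counter reached 10 -> halt
Total steps = 10

10


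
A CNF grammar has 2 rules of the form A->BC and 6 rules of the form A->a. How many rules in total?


CNF allows two rule forms:
  A -> BC (binary): 2 rules
  A -> a (terminal): 6 rules
Total = 2 + 6 = 8

8


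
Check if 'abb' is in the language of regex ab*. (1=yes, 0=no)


Pattern: ab*
String: 'abb'
Pattern requires: exactly one 'a' followed by zero or more 'b's
First char is 'a' -> OK
Rest 'bb': all b's? Yes
Result: 1

1


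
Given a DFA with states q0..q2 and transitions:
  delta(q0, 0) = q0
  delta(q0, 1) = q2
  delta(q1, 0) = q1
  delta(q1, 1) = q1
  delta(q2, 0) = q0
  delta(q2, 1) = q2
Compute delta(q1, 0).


Looking up transition function:
delta(q1, 0) in the table
Row: q1, Column: 0
Result: q1

q1


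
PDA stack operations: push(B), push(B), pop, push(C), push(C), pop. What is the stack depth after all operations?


Tracing stack operations:
  push(B) -> stack = [B], depth=1
  push(B) -> stack = [B,B], depth=2
  pop -> removed B, stack = [B], depth=1
  push(C) -> stack = [B,C], depth=2
  push(C) -> stack = [B,C,C], depth=3
  pop -> removed C, stack = [B,C], depth=2
Final depth = 2

2


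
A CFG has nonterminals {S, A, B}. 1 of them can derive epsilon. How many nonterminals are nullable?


Nonterminals: {S, A, B}
A nonterminal is nullable if it can derive epsilon
Counting nullable nonterminals: 1
Total nullable = 1

1


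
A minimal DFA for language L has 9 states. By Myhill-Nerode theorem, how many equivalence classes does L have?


Myhill-Nerode theorem:
Number of equivalence classes = number of states in minimal DFA
Minimal DFA states = 9
Therefore equivalence classes = 9

9


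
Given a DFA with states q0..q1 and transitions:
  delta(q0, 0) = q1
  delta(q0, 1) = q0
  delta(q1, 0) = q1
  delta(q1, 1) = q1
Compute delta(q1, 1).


Looking up transition function:
delta(q1, 1) in the table
Row: q1, Column: 1
Result: q1

q1


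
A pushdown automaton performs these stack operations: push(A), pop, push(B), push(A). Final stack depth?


Tracing stack operations:
  push(A) -> stack = [A], depth=1
  pop -> removed A, stack = [], depth=0
  push(B) -> stack = [B], depth=1
  push(A) -> stack = [B,A], depth=2
Final depth = 2

2


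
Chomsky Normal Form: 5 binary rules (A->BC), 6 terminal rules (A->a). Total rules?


CNF allows two rule forms:
  A -> BC (binary): 5 rules
  A -> a (terminal): 6 rules
Total = 5 + 6 = 11

11


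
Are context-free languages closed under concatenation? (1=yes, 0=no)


CFL closure properties:
  Closed under: union, concatenation, Kleene star
  NOT closed under: intersection, complement
Operation 'concatenation' is in closed list -> Yes (closed)

1


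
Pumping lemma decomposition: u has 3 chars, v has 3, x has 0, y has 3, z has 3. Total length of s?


|s| = |u| + |v| + |x| + |y| + |z|
= 3 + 3 + 0 + 3 + 3
= 6 + 0 + 6
= 6 + 6
= 12

12


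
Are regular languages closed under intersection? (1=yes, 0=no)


Regular languages are closed under:
- Union (DFA product construction)
- Intersection (DFA product construction)
- Complement (swap accept/reject states)
- Concatenation (NFA construction)
- Kleene star (NFA construction)
intersection is in this list
Therefore: closed

1


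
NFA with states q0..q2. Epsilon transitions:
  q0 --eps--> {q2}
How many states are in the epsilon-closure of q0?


Starting from q0
Initialize closure = {q0}
Follow epsilon from q0 -> add q2
Final closure: {q0, q2}
Size = 2

2


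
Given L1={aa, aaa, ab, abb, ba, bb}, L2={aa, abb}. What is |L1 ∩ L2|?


L1 = {aa, aaa, ab, abb, ba, bb}
L2 = {aa, abb}
Checking each string in L1 against L2:
  'aa': in L2? Yes
  'aaa': in L2? No
  'ab': in L2? No
  'abb': in L2? Yes
  'ba': in L2? No
  'bb': in L2? No
Intersection = {aa, abb}
|L1 ∩ L2| = 2

2


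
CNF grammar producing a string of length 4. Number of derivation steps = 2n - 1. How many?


Chomsky Normal Form derivation:
String length n = 4
Each step either:
  - Splits a nonterminal into two (n-1 such steps)
  - Converts a nonterminal to terminal (n such steps)
Total = (n-1) + n = 2n - 1
= 2(4) - 1
= 8 - 1
= 7

7


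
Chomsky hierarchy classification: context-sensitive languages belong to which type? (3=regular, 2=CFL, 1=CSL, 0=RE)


Chomsky hierarchy levels:
  Type 3: Regular (DFA/NFA/regex)
  Type 2: Context-free (PDA)
  Type 1: Context-sensitive
  Type 0: Recursively enumerable (TM)
'context-sensitive' corresponds to Type 1

1


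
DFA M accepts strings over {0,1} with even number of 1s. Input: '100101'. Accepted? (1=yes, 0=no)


DFA has 2 states: q_even (start, accept=yes) and q_odd
Processing string '100101' character by character:
  Position 0: read '1', 1-count=1 -> q_odd
  Position 1: read '0', 1-count=1 -> q_odd (no change)
  Position 2: read '0', 1-count=1 -> q_odd (no change)
  Position 3: read '1', 1-count=2 -> q_even
  Position 4: read '0', 1-count=2 -> q_even (no change)
  Position 5: read '1', 1-count=3 -> q_odd
Final state: q_odd, total 1s = 3 (odd); the DFA requires an even count -> reject

0


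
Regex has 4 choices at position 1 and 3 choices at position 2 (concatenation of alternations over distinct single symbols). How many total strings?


First group: 4 alternatives
Second group: 3 alternatives
Concatenation: each choice from group 1 pairs with each from group 2
Total = 4 x 3 = 12

12


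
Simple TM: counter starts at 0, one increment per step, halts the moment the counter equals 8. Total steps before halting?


Counter starts at 0. Counting sequence:
  Step 1: counter = 1
  Step 2: counter = 2
  Step 3: counter = 3
  Step 4: counter = 4
  Step 5: counter = 5
  Step 6: counter = 6
  Step 7: counter = 7
  Step 8: counter = 8
Counter reached 8 -> halt
Total steps = 8

8


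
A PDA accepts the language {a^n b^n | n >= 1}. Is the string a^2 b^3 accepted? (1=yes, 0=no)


Language requires equal numbers of a's and b's
PDA pushes for each 'a', pops for each 'b'
Number of a's = 2
Number of b's = 3
2 != 3 -> Reject

0


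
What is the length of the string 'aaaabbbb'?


String: 'aaaabbbb'
Counting characters:
  'a' appears 4 time(s)
  'b' appears 4 time(s)
Total length = 4 + 4 = 8

8


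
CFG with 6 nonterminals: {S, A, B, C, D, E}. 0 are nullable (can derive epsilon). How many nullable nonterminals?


Nonterminals: {S, A, B, C, D, E}
A nonterminal is nullable if it can derive epsilon
Counting nullable nonterminals: 0
Total nullable = 0

0


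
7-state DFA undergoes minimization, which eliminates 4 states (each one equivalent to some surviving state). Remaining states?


Original DFA: 7 states
Redundant states removed: 4
Minimized states = original - removed
= 7 - 4
= 3

3


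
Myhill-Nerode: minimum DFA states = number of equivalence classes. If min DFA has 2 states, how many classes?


Myhill-Nerode theorem:
Number of equivalence classes = number of states in minimal DFA
Minimal DFA states = 2
Therefore equivalence classes = 2

2


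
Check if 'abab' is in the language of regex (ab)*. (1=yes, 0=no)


Pattern: (ab)*
String: 'abab'
Pattern requires: zero or more repetitions of 'ab'
Pairs: ['ab', 'ab']
All pairs are 'ab'? Yes
Result: 1

1


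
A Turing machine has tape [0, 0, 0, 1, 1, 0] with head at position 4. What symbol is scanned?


Tape: [0, 0, 0, 1, 1, 0]
Positions: 0 1 2 3 4 5
Values:    0 0 0 1 1 0
Head at position 4
tape[4] = 1

1


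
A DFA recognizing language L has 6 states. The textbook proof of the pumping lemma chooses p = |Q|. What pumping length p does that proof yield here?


Pumping lemma for regular languages (standard proof):
Take p = |Q|, the number of DFA states.
Any string of length >= |Q| passes through |Q|+1 states while reading its first |Q| symbols,
so by pigeonhole some state repeats, giving the loop that can be pumped.
Here |Q| = 6
Therefore the proof uses p = 6

6


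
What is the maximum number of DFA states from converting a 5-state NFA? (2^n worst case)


NFA has 5 states
Subset construction: each DFA state = subset of NFA states
Maximum subsets = 2^5
2^5 = 32

32


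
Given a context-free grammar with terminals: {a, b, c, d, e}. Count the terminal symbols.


Terminal symbols: a, b, c, d, e
Counting each: a (#1), b (#2), c (#3), d (#4), e (#5)
Total = 5

5


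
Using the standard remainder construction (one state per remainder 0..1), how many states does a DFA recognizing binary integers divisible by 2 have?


Divisibility by 2 is tracked via the remainder mod 2: 0, 1, ..., 1
The construction assigns one state to each remainder
Number of remainders = 2

2


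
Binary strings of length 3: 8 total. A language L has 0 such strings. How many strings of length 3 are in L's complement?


Alphabet: {0,1}
String length: 3
Total strings of length 3 = 2^3 = 8
Strings in L = 0
Complement = total - |L|
= 8 - 0
= 8

8


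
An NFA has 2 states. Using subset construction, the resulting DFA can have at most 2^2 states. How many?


NFA has 2 states
Subset construction: each DFA state = subset of NFA states
Maximum subsets = 2^2
2^2 = 4

4


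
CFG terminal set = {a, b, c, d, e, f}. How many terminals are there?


Terminal symbols: a, b, c, d, e, f
Counting each: a (#1), b (#2), c (#3), d (#4), e (#5), f (#6)
Total = 6

6


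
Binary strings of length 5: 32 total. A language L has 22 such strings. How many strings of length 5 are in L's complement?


Alphabet: {0,1}
String length: 5
Total strings of length 5 = 2^5 = 32
Strings in L = 22
Complement = total - |L|
= 32 - 22
= 10

10


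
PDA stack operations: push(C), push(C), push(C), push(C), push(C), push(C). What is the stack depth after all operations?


Tracing stack operations:
  push(C) -> stack = [C], depth=1
  push(C) -> stack = [C,C], depth=2
  push(C) -> stack = [C,C,C], depth=3
  push(C) -> stack = [C,C,C,C], depth=4
  push(C) -> stack = [C,C,C,C,C], depth=5
  push(C) -> stack = [C,C,C,C,C,C], depth=6
Final depth = 6

6


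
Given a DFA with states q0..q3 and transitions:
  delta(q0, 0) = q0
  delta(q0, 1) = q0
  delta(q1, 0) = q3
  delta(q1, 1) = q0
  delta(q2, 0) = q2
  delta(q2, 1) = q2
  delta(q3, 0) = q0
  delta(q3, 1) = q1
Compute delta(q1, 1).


Looking up transition function:
delta(q1, 1) in the table
Row: q1, Column: 1
Result: q0

q0


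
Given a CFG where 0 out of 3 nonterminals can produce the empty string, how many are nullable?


Nonterminals: {S, A, B}
A nonterminal is nullable if it can derive epsilon
Counting nullable nonterminals: 0
Total nullable = 0

0


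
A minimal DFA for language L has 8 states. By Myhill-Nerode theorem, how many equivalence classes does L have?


Myhill-Nerode theorem:
Number of equivalence classes = number of states in minimal DFA
Minimal DFA states = 8
Therefore equivalence classes = 8

8


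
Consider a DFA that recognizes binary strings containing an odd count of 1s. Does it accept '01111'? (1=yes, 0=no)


DFA has 2 states: q_even (start, accept=no) and q_odd
Processing string '01111' character by character:
  Position 0: read '0', 1-count=0 -> q_even (no change)
  Position 1: read '1', 1-count=1 -> q_odd
  Position 2: read '1', 1-count=2 -> q_even
  Position 3: read '1', 1-count=3 -> q_odd
  Position 4: read '1', 1-count=4 -> q_even
Final state: q_even, total 1s = 4 (even); the DFA requires an odd count -> reject

0


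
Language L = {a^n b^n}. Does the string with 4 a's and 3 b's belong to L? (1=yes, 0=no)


Language requires equal numbers of a's and b's
PDA pushes for each 'a', pops for each 'b'
Number of a's = 4
Number of b's = 3
4 != 3 -> Reject

0


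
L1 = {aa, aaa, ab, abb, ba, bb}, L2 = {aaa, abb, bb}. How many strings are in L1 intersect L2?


L1 = {aa, aaa, ab, abb, ba, bb}
L2 = {aaa, abb, bb}
Checking each string in L1 against L2:
  'aa': in L2? No
  'aaa': in L2? Yes
  'ab': in L2? No
  'abb': in L2? Yes
  'ba': in L2? No
  'bb': in L2? Yes
Intersection = {aaa, abb, bb}
|L1 ∩ L2| = 3

3
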